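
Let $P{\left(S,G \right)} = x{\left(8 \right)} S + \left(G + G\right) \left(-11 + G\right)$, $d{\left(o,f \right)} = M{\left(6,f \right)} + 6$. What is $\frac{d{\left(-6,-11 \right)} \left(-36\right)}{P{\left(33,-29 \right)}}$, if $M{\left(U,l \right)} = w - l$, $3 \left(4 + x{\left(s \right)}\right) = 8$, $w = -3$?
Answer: $- \frac{126}{569} \approx -0.22144$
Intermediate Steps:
$x{\left(s \right)} = - \frac{4}{3}$ ($x{\left(s \right)} = -4 + \frac{1}{3} \cdot 8 = -4 + \frac{8}{3} = - \frac{4}{3}$)
$M{\left(U,l \right)} = -3 - l$
$d{\left(o,f \right)} = 3 - f$ ($d{\left(o,f \right)} = \left(-3 - f\right) + 6 = 3 - f$)
$P{\left(S,G \right)} = - \frac{4 S}{3} + 2 G \left(-11 + G\right)$ ($P{\left(S,G \right)} = - \frac{4 S}{3} + \left(G + G\right) \left(-11 + G\right) = - \frac{4 S}{3} + 2 G \left(-11 + G\right)$)
$\frac{d{\left(-6,-11 \right)} \left(-36\right)}{P{\left(33,-29 \right)}} = \frac{\left(3 - -11\right) \left(-36\right)}{\left(-22\right) \left(-29\right) + 2 \left(-29\right)^{2} - 44} = \frac{\left(3 + 11\right) \left(-36\right)}{638 + 2 \cdot 841 - 44} = \frac{14 \left(-36\right)}{638 + 1682 - 44} = - \frac{504}{2276} = \left(-504\right) \frac{1}{2276} = - \frac{126}{569}$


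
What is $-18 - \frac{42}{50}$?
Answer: $- \frac{471}{25} \approx -18.84$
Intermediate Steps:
$-18 - \frac{42}{50} = -18 - \frac{21}{25} = - \frac{471}{25}$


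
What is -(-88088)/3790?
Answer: 44044/1895 ≈ 23.242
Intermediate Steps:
-(-88088)/3790 = -44*(-1001/1895) = 44044/1895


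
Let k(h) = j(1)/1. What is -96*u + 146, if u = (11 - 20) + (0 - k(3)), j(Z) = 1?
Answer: 1106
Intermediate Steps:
k(h) = 1 (k(h) = 1/1 = 1*1 = 1)
u = -10 (u = (11 - 20) + (0 - 1*1) = -9 + (0 - 1) = -9 - 1 = -10)
-96*u + 146 = -96*(-10) + 146 = 960 + 146 = 1106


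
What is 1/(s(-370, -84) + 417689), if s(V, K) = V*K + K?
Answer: 1/448685 ≈ 2.2287e-6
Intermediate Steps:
s(V, K) = K + K*V (s(V, K) = K*V + K = K + K*V)
1/(s(-370, -84) + 417689) = 1/(-84*(1 - 370) + 417689) = 1/(-84*(-369) + 417689) = 1/(30996 + 417689) = 1/448685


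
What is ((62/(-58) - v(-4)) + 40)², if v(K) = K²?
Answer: 442225/841 ≈ 525.83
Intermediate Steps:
((62/(-58) - v(-4)) + 40)² = ((62/(-58) - 1*(-4)²) + 40)² = ((62*(-1/58) - 1*16) + 40)² = ((-31/29 - 16) + 40)² = (-495/29 + 40)² = (665/29)² = 442225/841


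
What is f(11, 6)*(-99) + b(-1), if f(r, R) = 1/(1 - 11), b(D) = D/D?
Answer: 109/10 ≈ 10.900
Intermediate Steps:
b(D) = 1
f(r, R) = -⅒ (f(r, R) = 1/(-10) = -⅒)
f(11, 6)*(-99) + b(-1) = -⅒*(-99) + 1 = 99/10 + 1 = 109/10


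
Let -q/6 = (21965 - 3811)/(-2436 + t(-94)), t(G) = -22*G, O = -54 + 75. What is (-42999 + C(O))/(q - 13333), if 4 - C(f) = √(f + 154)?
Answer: 791108/239881 + 92*√7/239881 ≈ 3.2989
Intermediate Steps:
O = 21
C(f) = 4 - √(154 + f) (C(f) = 4 - √(f + 154) = 4 - √(154 + f))
q = 27231/92 (q = -6*(21965 - 3811)/(-2436 - 22*(-94)) = -108924/(-2436 + 2068) = -108924/(-368) = -108924*(-1)/368 = -6*(-9077/184) = 27231/92 ≈ 295.99)
(-42999 + C(O))/(q - 13333) = (-42999 + (4 - √(154 + 21)))/(27231/92 - 13333) = (-42999 + (4 - √175))/(-1199405/92) = (-42999 + (4 - 5*√7))*(-92/1199405) = (-42995 - 5*√7)*(-92/1199405) = 791108/239881 + 92*√7/239881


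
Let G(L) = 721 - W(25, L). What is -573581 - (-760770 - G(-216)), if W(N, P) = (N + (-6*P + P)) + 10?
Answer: 186795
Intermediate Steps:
W(N, P) = 10 + N - 5*P (W(N, P) = (N - 5*P) + 10 = 10 + N - 5*P)
G(L) = 686 + 5*L (G(L) = 721 - (10 + 25 - 5*L) = 721 - (35 - 5*L) = 721 + (-35 + 5*L) = 686 + 5*L)
-573581 - (-760770 - G(-216)) = -573581 - (-760770 - (686 + 5*(-216))) = -573581 - (-760770 - (686 - 1080)) = -573581 - (-760770 - 1*(-394)) = -573581 - (-760770 + 394) = -573581 - 1*(-760376) = -573581 + 760376 = 186795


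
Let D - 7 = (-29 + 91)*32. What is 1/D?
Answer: 1/1991 ≈ 0.00050226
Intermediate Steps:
D = 1991 (D = 7 + (-29 + 91)*32 = 7 + 62*32 = 7 + 1984 = 1991)
1/D = 1/1991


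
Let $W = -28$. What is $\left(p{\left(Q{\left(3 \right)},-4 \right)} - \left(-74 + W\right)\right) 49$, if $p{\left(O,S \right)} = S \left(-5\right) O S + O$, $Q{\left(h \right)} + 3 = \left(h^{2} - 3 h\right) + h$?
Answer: $4998$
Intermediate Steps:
$Q{\left(h \right)} = -3 + h^{2} - 2 h$ ($Q{\left(h \right)} = -3 + \left(\left(h^{2} - 3 h\right) + h\right) = -3 + \left(h^{2} - 2 h\right) = -3 + h^{2} - 2 h$)
$p{\left(O,S \right)} = O - 5 O S^{2}$ ($p{\left(O,S \right)} = - 5 S O S + O = - 5 O S S + O = - 5 O S^{2} + O = O - 5 O S^{2}$)
$\left(p{\left(Q{\left(3 \right)},-4 \right)} - \left(-74 + W\right)\right) 49 = \left(\left(-3 + 3^{2} - 6\right) \left(1 - 5 \left(-4\right)^{2}\right) + \left(74 - -28\right)\right) 49 = \left(\left(-3 + 9 - 6\right) \left(1 - 80\right) + \left(74 + 28\right)\right) 49 = \left(0 \left(1 - 80\right) + 102\right) 49 = \left(0 \left(-79\right) + 102\right) 49 = \left(0 + 102\right) 49 = 102 \cdot 49 = 4998$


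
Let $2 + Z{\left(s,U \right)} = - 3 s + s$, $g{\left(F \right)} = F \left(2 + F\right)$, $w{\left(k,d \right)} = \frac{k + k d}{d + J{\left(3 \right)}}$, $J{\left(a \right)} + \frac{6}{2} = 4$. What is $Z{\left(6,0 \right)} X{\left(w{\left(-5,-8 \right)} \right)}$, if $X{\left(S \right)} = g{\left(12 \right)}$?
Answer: $-2352$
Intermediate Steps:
$J{\left(a \right)} = 1$ ($J{\left(a \right)} = -3 + 4 = 1$)
$w{\left(k,d \right)} = \frac{k + d k}{1 + d}$ ($w{\left(k,d \right)} = \frac{k + k d}{d + 1} = \frac{k + d k}{1 + d}$)
$X{\left(S \right)} = 168$ ($X{\left(S \right)} = 12 \left(2 + 12\right) = 12 \cdot 14 = 168$)
$Z{\left(s,U \right)} = -2 - 2 s$ ($Z{\left(s,U \right)} = -2 + \left(- 3 s + s\right) = -2 - 2 s$)
$Z{\left(6,0 \right)} X{\left(w{\left(-5,-8 \right)} \right)} = \left(-2 - 12\right) 168 = \left(-14\right) 168 = -2352$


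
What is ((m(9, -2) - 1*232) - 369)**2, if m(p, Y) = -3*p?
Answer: 394384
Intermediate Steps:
((m(9, -2) - 1*232) - 369)**2 = ((-3*9 - 1*232) - 369)**2 = ((-27 - 232) - 369)**2 = (-259 - 369)**2 = (-628)**2 = 394384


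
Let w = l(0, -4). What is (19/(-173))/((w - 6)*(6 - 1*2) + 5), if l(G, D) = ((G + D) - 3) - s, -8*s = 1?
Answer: 38/16089 ≈ 0.0023619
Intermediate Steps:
s = -⅛ (s = -⅛*1 = -⅛ ≈ -0.12500)
l(G, D) = -23/8 + D + G (l(G, D) = ((G + D) - 3) - 1*(-⅛) = ((D + G) - 3) + ⅛ = (-3 + D + G) + ⅛ = -23/8 + D + G)
w = -55/8 (w = -23/8 - 4 + 0 = -55/8 ≈ -6.8750)
(19/(-173))/((w - 6)*(6 - 1*2) + 5) = (19/(-173))/((-55/8 - 6)*(6 - 1*2) + 5) = (19*(-1/173))/(-103*(6 - 2)/8 + 5) = -19/173/(-103/8*4 + 5) = -19/173/(-103/2 + 5) = -19/173/(-93/2) = -2/93*(-19/173) = 38/16089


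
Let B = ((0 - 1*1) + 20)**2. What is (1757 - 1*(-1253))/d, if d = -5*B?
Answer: -602/361 ≈ -1.6676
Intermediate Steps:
B = 361 (B = ((0 - 1) + 20)**2 = (-1 + 20)**2 = 19**2 = 361)
d = -1805 (d = -5*361 = -1805)
(1757 - 1*(-1253))/d = (1757 - 1*(-1253))/(-1805) = (1757 + 1253)*(-1/1805) = 3010*(-1/1805) = -602/361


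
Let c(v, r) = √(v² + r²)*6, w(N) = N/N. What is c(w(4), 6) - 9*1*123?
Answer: -1107 + 6*√37 ≈ -1070.5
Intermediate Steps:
w(N) = 1
c(v, r) = 6*√(r² + v²) (c(v, r) = √(r² + v²)*6 = 6*√(r² + v²))
c(w(4), 6) - 9*1*123 = 6*√(6² + 1²) - 9*1*123 = 6*√(36 + 1) - 9*123 = 6*√37 - 1107 = -1107 + 6*√37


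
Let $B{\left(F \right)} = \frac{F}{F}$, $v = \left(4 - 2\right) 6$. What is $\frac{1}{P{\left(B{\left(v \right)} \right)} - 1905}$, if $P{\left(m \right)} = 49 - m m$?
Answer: $- \frac{1}{1857} \approx -0.0005385$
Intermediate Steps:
$v = 12$ ($v = 2 \cdot 6 = 12$)
$B{\left(F \right)} = 1$
$P{\left(m \right)} = 49 - m^{2}$
$\frac{1}{P{\left(B{\left(v \right)} \right)} - 1905} = \frac{1}{\left(49 - 1^{2}\right) - 1905} = \frac{1}{\left(49 - 1\right) - 1905} = \frac{1}{48 - 1905} = \frac{1}{-1857} = - \frac{1}{1857}$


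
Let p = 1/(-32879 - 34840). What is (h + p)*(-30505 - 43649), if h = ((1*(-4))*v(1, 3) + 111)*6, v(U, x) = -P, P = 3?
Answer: -1235322117878/22573 ≈ -5.4726e+7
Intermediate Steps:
v(U, x) = -3 (v(U, x) = -1*3 = -3)
p = -1/67719 (p = 1/(-67719) = -1/67719 ≈ -1.4767e-5)
h = 738 (h = ((1*(-4))*(-3) + 111)*6 = (-4*(-3) + 111)*6 = (12 + 111)*6 = 123*6 = 738)
(h + p)*(-30505 - 43649) = (738 - 1/67719)*(-30505 - 43649) = (49976621/67719)*(-74154) = -1235322117878/22573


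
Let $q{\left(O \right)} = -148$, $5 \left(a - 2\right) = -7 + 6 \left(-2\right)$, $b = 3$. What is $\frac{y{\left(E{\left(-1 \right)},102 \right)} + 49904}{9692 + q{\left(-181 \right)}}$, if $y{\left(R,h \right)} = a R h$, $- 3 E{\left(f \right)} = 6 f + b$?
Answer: $\frac{124301}{23860} \approx 5.2096$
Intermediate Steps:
$E{\left(f \right)} = -1 - 2 f$ ($E{\left(f \right)} = - \frac{6 f + 3}{3} = - \frac{3 + 6 f}{3} = -1 - 2 f$)
$a = - \frac{9}{5}$ ($a = 2 + \frac{-7 + 6 \left(-2\right)}{5} = 2 + \frac{-7 - 12}{5} = 2 + \frac{1}{5} \left(-19\right) = 2 - \frac{19}{5} = - \frac{9}{5} \approx -1.8$)
$y{\left(R,h \right)} = - \frac{9 R h}{5}$ ($y{\left(R,h \right)} = - \frac{9 R}{5} h = - \frac{9 R h}{5}$)
$\frac{y{\left(E{\left(-1 \right)},102 \right)} + 49904}{9692 + q{\left(-181 \right)}} = \frac{\left(- \frac{9}{5}\right) \left(-1 - -2\right) 102 + 49904}{9692 - 148} = \frac{\left(- \frac{9}{5}\right) \left(-1 + 2\right) 102 + 49904}{9544} = \left(\left(- \frac{9}{5}\right) 1 \cdot 102 + 49904\right) \frac{1}{9544} = \left(- \frac{918}{5} + 49904\right) \frac{1}{9544} = \frac{248602}{5} \cdot \frac{1}{9544} = \frac{124301}{23860}$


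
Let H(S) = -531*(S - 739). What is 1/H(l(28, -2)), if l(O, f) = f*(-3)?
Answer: 1/389223 ≈ 2.5692e-6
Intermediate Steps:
l(O, f) = -3*f
H(S) = 392409 - 531*S (H(S) = -531*(-739 + S) = 392409 - 531*S)
1/H(l(28, -2)) = 1/(392409 - (-1593)*(-2)) = 1/(392409 - 531*6) = 1/(392409 - 3186) = 1/389223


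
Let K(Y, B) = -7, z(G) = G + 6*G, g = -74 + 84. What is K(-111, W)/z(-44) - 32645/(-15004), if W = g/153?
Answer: 16493/7502 ≈ 2.1985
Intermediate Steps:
g = 10
z(G) = 7*G
W = 10/153 ≈ 0.065359
K(-111, W)/z(-44) - 32645/(-15004) = -7/(7*(-44)) - 32645/(-15004) = -7/(-308) - 32645*(-1/15004) = -7*(-1/308) + 32645/15004 = 1/44 + 32645/15004 = 16493/7502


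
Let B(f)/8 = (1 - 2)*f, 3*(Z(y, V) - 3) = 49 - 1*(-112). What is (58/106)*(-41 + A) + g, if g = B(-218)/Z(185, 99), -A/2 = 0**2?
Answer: 37583/4505 ≈ 8.3425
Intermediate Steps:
A = 0 (A = -2*0**2 = -2*0 = 0)
Z(y, V) = 170/3 (Z(y, V) = 3 + (49 - 1*(-112))/3 = 3 + (49 + 112)/3 = 3 + (1/3)*161 = 3 + 161/3 = 170/3)
B(f) = -8*f (B(f) = 8*((1 - 2)*f) = 8*(-f) = -8*f)
g = 2616/85 (g = (-8*(-218))/(170/3) = 1744*(3/170) = 2616/85 ≈ 30.776)
(58/106)*(-41 + A) + g = (58/106)*(-41 + 0) + 2616/85 = (58*(1/106))*(-41) + 2616/85 = (29/53)*(-41) + 2616/85 = -1189/53 + 2616/85 = 37583/4505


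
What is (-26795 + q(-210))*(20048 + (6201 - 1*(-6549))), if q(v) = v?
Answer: -885709990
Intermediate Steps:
(-26795 + q(-210))*(20048 + (6201 - 1*(-6549))) = (-26795 - 210)*(20048 + (6201 - 1*(-6549))) = -27005*(20048 + (6201 + 6549)) = -27005*(20048 + 12750) = -27005*32798 = -885709990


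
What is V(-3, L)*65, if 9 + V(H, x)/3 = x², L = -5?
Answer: 3120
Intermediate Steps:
V(H, x) = -27 + 3*x²
V(-3, L)*65 = (-27 + 3*(-5)²)*65 = (-27 + 3*25)*65 = (-27 + 75)*65 = 48*65 = 3120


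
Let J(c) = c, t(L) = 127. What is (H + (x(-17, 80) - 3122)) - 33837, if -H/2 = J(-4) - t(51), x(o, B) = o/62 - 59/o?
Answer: -38675269/1054 ≈ -36694.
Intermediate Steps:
x(o, B) = -59/o + o/62 (x(o, B) = o*(1/62) - 59/o = o/62 - 59/o = -59/o + o/62)
H = 262 (H = -2*(-4 - 1*127) = -2*(-4 - 127) = -2*(-131) = 262)
(H + (x(-17, 80) - 3122)) - 33837 = (262 + ((-59/(-17) + (1/62)*(-17)) - 3122)) - 33837 = (262 + ((-59*(-1/17) - 17/62) - 3122)) - 33837 = (262 + ((59/17 - 17/62) - 3122)) - 33837 = (262 + (3369/1054 - 3122)) - 33837 = (262 - 3287219/1054) - 33837 = -3011071/1054 - 33837 = -38675269/1054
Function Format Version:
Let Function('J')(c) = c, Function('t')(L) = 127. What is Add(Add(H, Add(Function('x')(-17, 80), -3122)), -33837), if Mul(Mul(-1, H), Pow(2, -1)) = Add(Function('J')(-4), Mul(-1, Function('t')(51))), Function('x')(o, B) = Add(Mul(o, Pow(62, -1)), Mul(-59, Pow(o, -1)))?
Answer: Rational(-38675269, 1054) ≈ -36694.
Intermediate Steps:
Function('x')(o, B) = Add(Mul(-59, Pow(o, -1)), Mul(Rational(1, 62), o)) (Function('x')(o, B) = Add(Mul(o, Rational(1, 62)), Mul(-59, Pow(o, -1))) = Add(Mul(Rational(1, 62), o), Mul(-59, Pow(o, -1))) = Add(Mul(-59, Pow(o, -1)), Mul(Rational(1, 62), o)))
H = 262 (H = Mul(-2, Add(-4, Mul(-1, 127))) = Mul(-2, Add(-4, -127)) = Mul(-2, -131) = 262)
Add(Add(H, Add(Function('x')(-17, 80), -3122)), -33837) = Add(Add(262, Add(Add(Mul(-59, Pow(-17, -1)), Mul(Rational(1, 62), -17)), -3122)), -33837) = Add(Add(262, Add(Add(Mul(-59, Rational(-1, 17)), Rational(-17, 62)), -3122)), -33837) = Add(Add(262, Add(Add(Rational(59, 17), Rational(-17, 62)), -3122)), -33837) = Add(Add(262, Add(Rational(3369, 1054), -3122)), -33837) = Add(Add(262, Rational(-3287219, 1054)), -33837) = Add(Rational(-3011071, 1054), -33837) = Rational(-38675269, 1054)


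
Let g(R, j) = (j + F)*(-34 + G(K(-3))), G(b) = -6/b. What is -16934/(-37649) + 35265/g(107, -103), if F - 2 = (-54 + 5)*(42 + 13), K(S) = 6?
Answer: 198990215/245622076 ≈ 0.81015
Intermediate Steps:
F = -2693 (F = 2 + (-54 + 5)*(42 + 13) = 2 - 49*55 = 2 - 2695 = -2693)
g(R, j) = 94255 - 35*j (g(R, j) = (j - 2693)*(-34 - 6/6) = (-2693 + j)*(-34 - 6*⅙) = (-2693 + j)*(-34 - 1) = (-2693 + j)*(-35) = 94255 - 35*j)
-16934/(-37649) + 35265/g(107, -103) = -16934/(-37649) + 35265/(94255 - 35*(-103)) = -16934*(-1/37649) + 35265/(94255 + 3605) = 16934/37649 + 35265/97860 = 16934/37649 + 35265*(1/97860) = 16934/37649 + 2351/6524 = 198990215/245622076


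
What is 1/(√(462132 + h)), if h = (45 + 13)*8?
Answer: √115649/231298 ≈ 0.0014703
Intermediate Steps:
h = 464 (h = 58*8 = 464)
1/(√(462132 + h)) = 1/(√(462132 + 464)) = 1/(√462596) = 1/(2*√115649) = √115649/231298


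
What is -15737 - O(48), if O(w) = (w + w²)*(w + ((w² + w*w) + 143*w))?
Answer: -27110777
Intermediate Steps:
O(w) = (w + w²)*(2*w² + 144*w) (O(w) = (w + w²)*(w + ((w² + w²) + 143*w)) = (w + w²)*(w + (2*w² + 143*w)) = (w + w²)*(2*w² + 144*w))
-15737 - O(48) = -15737 - 2*48²*(72 + 48² + 73*48) = -15737 - 2*2304*(72 + 2304 + 3504) = -15737 - 2*2304*5880 = -15737 - 1*27095040 = -15737 - 27095040 = -27110777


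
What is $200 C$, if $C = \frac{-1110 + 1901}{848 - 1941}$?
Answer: $- \frac{158200}{1093} \approx -144.74$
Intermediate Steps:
$C = - \frac{791}{1093}$ ($C = \frac{791}{-1093} = 791 \left(- \frac{1}{1093}\right) = - \frac{791}{1093} \approx -0.7237$)
$200 C = 200 \left(- \frac{791}{1093}\right) = - \frac{158200}{1093}$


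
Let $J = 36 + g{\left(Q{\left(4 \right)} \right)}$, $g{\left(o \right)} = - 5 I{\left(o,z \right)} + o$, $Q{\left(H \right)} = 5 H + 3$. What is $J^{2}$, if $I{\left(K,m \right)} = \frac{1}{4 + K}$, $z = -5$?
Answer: $\frac{2521744}{729} \approx 3459.2$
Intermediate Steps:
$Q{\left(H \right)} = 3 + 5 H$
$g{\left(o \right)} = o - \frac{5}{4 + o}$ ($g{\left(o \right)} = - \frac{5}{4 + o} + o = o - \frac{5}{4 + o}$)
$J = \frac{1588}{27}$ ($J = 36 + \frac{-5 + \left(3 + 5 \cdot 4\right) \left(4 + \left(3 + 5 \cdot 4\right)\right)}{4 + \left(3 + 5 \cdot 4\right)} = 36 + \frac{-5 + \left(3 + 20\right) \left(4 + \left(3 + 20\right)\right)}{4 + \left(3 + 20\right)} = 36 + \frac{-5 + 23 \left(4 + 23\right)}{4 + 23} = 36 + \frac{-5 + 23 \cdot 27}{27} = 36 + \frac{-5 + 621}{27} = 36 + \frac{1}{27} \cdot 616 = 36 + \frac{616}{27} = \frac{1588}{27} \approx 58.815$)
$J^{2} = \left(\frac{1588}{27}\right)^{2} = \frac{2521744}{729}$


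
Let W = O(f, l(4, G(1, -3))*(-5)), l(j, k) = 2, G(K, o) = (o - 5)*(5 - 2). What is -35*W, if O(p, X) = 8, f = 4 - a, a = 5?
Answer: -280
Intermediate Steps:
G(K, o) = -15 + 3*o (G(K, o) = (-5 + o)*3 = -15 + 3*o)
f = -1 (f = 4 - 1*5 = 4 - 5 = -1)
W = 8
-35*W = -35*8 = -280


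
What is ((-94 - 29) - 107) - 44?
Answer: -274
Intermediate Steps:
((-94 - 29) - 107) - 44 = (-123 - 107) - 44 = -230 - 44 = -274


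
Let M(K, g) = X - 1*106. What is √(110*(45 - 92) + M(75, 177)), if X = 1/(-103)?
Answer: 9*I*√691027/103 ≈ 72.636*I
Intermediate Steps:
X = -1/103 ≈ -0.0097087
M(K, g) = -10919/103 (M(K, g) = -1/103 - 1*106 = -1/103 - 106 = -10919/103)
√(110*(45 - 92) + M(75, 177)) = √(110*(45 - 92) - 10919/103) = √(110*(-47) - 10919/103) = √(-5170 - 10919/103) = √(-543429/103) = 9*I*√691027/103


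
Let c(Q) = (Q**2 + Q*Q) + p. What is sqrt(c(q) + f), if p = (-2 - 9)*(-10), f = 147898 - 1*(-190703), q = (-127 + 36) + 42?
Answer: sqrt(343513) ≈ 586.10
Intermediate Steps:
q = -49 (q = -91 + 42 = -49)
f = 338601 (f = 147898 + 190703 = 338601)
p = 110 (p = -11*(-10) = 110)
c(Q) = 110 + 2*Q**2 (c(Q) = (Q**2 + Q*Q) + 110 = (Q**2 + Q**2) + 110 = 2*Q**2 + 110 = 110 + 2*Q**2)
sqrt(c(q) + f) = sqrt((110 + 2*(-49)**2) + 338601) = sqrt((110 + 2*2401) + 338601) = sqrt((110 + 4802) + 338601) = sqrt(4912 + 338601) = sqrt(343513)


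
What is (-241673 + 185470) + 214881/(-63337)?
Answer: -3559944292/63337 ≈ -56206.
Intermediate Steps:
(-241673 + 185470) + 214881/(-63337) = -56203 + 214881*(-1/63337) = -56203 - 214881/63337 = -3559944292/63337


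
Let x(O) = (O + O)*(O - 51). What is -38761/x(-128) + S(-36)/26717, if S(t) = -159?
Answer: -1042863653/1224279808 ≈ -0.85182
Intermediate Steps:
x(O) = 2*O*(-51 + O) (x(O) = (2*O)*(-51 + O) = 2*O*(-51 + O))
-38761/x(-128) + S(-36)/26717 = -38761*(-1/(256*(-51 - 128))) - 159/26717 = -38761/(2*(-128)*(-179)) - 159*1/26717 = -38761/45824 - 159/26717 = -1042863653/1224279808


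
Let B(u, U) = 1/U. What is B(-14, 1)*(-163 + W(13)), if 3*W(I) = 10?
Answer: -479/3 ≈ -159.67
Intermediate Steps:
W(I) = 10/3 (W(I) = (⅓)*10 = 10/3)
B(-14, 1)*(-163 + W(13)) = (-163 + 10/3)/1 = 1*(-479/3) = -479/3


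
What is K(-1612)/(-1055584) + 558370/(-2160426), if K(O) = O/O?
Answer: -294704299253/1140255559392 ≈ -0.25845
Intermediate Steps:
K(O) = 1
K(-1612)/(-1055584) + 558370/(-2160426) = 1/(-1055584) + 558370/(-2160426) = 1*(-1/1055584) + 558370*(-1/2160426) = -1/1055584 - 279185/1080213 = -294704299253/1140255559392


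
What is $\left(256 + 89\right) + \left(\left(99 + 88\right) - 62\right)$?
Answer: $470$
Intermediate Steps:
$\left(256 + 89\right) + \left(\left(99 + 88\right) - 62\right) = 345 + \left(187 - 62\right) = 345 + 125 = 470$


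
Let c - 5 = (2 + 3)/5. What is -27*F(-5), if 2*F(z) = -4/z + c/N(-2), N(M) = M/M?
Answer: -459/5 ≈ -91.800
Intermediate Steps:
c = 6 (c = 5 + (2 + 3)/5 = 5 + 5*(1/5) = 5 + 1 = 6)
N(M) = 1
F(z) = 3 - 2/z (F(z) = (-4/z + 6/1)/2 = (-4/z + 6*1)/2 = (-4/z + 6)/2 = (6 - 4/z)/2 = 3 - 2/z)
-27*F(-5) = -27*(3 - 2/(-5)) = -27*(3 - 2*(-1/5)) = -27*(3 + 2/5) = -27*17/5 = -459/5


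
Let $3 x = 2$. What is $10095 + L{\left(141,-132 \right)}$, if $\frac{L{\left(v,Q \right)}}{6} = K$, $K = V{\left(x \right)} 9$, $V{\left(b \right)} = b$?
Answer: $10131$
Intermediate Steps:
$x = \frac{2}{3}$ ($x = \frac{1}{3} \cdot 2 = \frac{2}{3} \approx 0.66667$)
$K = 6$ ($K = \frac{2}{3} \cdot 9 = 6$)
$L{\left(v,Q \right)} = 36$ ($L{\left(v,Q \right)} = 6 \cdot 6 = 36$)
$10095 + L{\left(141,-132 \right)} = 10095 + 36 = 10131$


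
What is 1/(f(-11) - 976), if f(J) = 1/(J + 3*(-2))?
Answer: -17/16593 ≈ -0.0010245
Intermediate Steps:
f(J) = 1/(-6 + J) (f(J) = 1/(J - 6) = 1/(-6 + J))
1/(f(-11) - 976) = 1/(1/(-6 - 11) - 976) = 1/(1/(-17) - 976) = 1/(-1/17 - 976) = 1/(-16593/17) = -17/16593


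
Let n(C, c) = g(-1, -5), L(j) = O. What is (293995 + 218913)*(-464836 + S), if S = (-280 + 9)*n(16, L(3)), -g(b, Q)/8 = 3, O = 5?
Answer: -235082149456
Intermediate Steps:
L(j) = 5
g(b, Q) = -24 (g(b, Q) = -8*3 = -24)
n(C, c) = -24
S = 6504 (S = (-280 + 9)*(-24) = -271*(-24) = 6504)
(293995 + 218913)*(-464836 + S) = (293995 + 218913)*(-464836 + 6504) = 512908*(-458332) = -235082149456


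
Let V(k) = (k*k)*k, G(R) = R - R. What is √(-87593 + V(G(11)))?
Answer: I*√87593 ≈ 295.96*I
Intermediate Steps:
G(R) = 0
V(k) = k³ (V(k) = k²*k = k³)
√(-87593 + V(G(11))) = √(-87593 + 0³) = √(-87593 + 0) = √(-87593) = I*√87593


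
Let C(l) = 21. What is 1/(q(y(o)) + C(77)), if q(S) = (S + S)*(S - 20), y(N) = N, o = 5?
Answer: -1/129 ≈ -0.0077519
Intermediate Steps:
q(S) = 2*S*(-20 + S) (q(S) = (2*S)*(-20 + S) = 2*S*(-20 + S))
1/(q(y(o)) + C(77)) = 1/(2*5*(-20 + 5) + 21) = 1/(2*5*(-15) + 21) = 1/(-150 + 21) = 1/(-129) = -1/129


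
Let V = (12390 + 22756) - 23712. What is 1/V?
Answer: 1/11434 ≈ 8.7458e-5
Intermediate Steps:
V = 11434 (V = 35146 - 23712 = 11434)
1/V = 1/11434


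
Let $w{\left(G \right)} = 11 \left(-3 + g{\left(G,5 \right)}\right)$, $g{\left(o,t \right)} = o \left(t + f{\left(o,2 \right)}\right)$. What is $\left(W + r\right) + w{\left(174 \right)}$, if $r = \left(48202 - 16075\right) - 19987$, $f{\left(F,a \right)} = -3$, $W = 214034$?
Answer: $229969$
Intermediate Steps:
$g{\left(o,t \right)} = o \left(-3 + t\right)$ ($g{\left(o,t \right)} = o \left(t - 3\right) = o \left(-3 + t\right)$)
$r = 12140$ ($r = 32127 - 19987 = 12140$)
$w{\left(G \right)} = -33 + 22 G$ ($w{\left(G \right)} = 11 \left(-3 + G \left(-3 + 5\right)\right) = 11 \left(-3 + G 2\right) = 11 \left(-3 + 2 G\right) = -33 + 22 G$)
$\left(W + r\right) + w{\left(174 \right)} = \left(214034 + 12140\right) + \left(-33 + 22 \cdot 174\right) = 226174 + \left(-33 + 3828\right) = 226174 + 3795 = 229969$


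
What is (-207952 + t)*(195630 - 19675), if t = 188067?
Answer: -3498865175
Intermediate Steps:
(-207952 + t)*(195630 - 19675) = (-207952 + 188067)*(195630 - 19675) = -19885*175955 = -3498865175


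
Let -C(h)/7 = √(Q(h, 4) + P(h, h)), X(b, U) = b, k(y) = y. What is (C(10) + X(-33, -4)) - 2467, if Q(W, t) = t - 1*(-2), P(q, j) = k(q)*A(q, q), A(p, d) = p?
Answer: -2500 - 7*√106 ≈ -2572.1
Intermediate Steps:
P(q, j) = q² (P(q, j) = q*q = q²)
Q(W, t) = 2 + t (Q(W, t) = t + 2 = 2 + t)
C(h) = -7*√(6 + h²) (C(h) = -7*√((2 + 4) + h²) = -7*√(6 + h²))
(C(10) + X(-33, -4)) - 2467 = (-7*√(6 + 10²) - 33) - 2467 = (-7*√(6 + 100) - 33) - 2467 = (-7*√106 - 33) - 2467 = (-33 - 7*√106) - 2467 = -2500 - 7*√106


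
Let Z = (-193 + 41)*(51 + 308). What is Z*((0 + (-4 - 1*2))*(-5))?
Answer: -1637040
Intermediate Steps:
Z = -54568 (Z = -152*359 = -54568)
Z*((0 + (-4 - 1*2))*(-5)) = -54568*(0 + (-4 - 1*2))*(-5) = -54568*(0 + (-4 - 2))*(-5) = -54568*(0 - 6)*(-5) = -(-327408)*(-5) = -54568*30 = -1637040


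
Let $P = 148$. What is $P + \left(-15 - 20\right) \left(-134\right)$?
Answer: $4838$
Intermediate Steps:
$P + \left(-15 - 20\right) \left(-134\right) = 148 + \left(-15 - 20\right) \left(-134\right) = 148 - -4690 = 148 + 4690 = 4838$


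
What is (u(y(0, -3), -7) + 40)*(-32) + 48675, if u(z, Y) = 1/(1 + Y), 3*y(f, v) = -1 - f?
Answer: 142201/3 ≈ 47400.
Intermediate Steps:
y(f, v) = -⅓ - f/3 (y(f, v) = (-1 - f)/3 = -⅓ - f/3)
(u(y(0, -3), -7) + 40)*(-32) + 48675 = (1/(1 - 7) + 40)*(-32) + 48675 = (1/(-6) + 40)*(-32) + 48675 = (-⅙ + 40)*(-32) + 48675 = (239/6)*(-32) + 48675 = -3824/3 + 48675 = 142201/3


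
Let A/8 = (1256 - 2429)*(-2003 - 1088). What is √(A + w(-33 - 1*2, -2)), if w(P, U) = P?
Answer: √29005909 ≈ 5385.7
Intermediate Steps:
A = 29005944 (A = 8*((1256 - 2429)*(-2003 - 1088)) = 8*(-1173*(-3091)) = 8*3625743 = 29005944)
√(A + w(-33 - 1*2, -2)) = √(29005944 + (-33 - 1*2)) = √(29005944 + (-33 - 2)) = √(29005944 - 35) = √29005909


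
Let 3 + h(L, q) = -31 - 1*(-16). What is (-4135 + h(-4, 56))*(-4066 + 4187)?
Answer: -502513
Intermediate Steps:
h(L, q) = -18 (h(L, q) = -3 + (-31 - 1*(-16)) = -3 + (-31 + 16) = -3 - 15 = -18)
(-4135 + h(-4, 56))*(-4066 + 4187) = (-4135 - 18)*(-4066 + 4187) = -4153*121 = -502513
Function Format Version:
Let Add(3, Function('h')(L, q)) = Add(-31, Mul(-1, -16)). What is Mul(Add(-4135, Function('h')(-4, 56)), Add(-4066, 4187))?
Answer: -502513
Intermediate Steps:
Function('h')(L, q) = -18 (Function('h')(L, q) = Add(-3, Add(-31, Mul(-1, -16))) = Add(-3, Add(-31, 16)) = Add(-3, -15) = -18)
Mul(Add(-4135, Function('h')(-4, 56)), Add(-4066, 4187)) = Mul(Add(-4135, -18), Add(-4066, 4187)) = Mul(-4153, 121) = -502513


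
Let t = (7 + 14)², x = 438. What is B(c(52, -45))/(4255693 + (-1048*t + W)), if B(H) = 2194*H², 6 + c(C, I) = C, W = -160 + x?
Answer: 4642504/3793803 ≈ 1.2237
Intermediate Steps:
t = 441 (t = 21² = 441)
W = 278 (W = -160 + 438 = 278)
c(C, I) = -6 + C
B(c(52, -45))/(4255693 + (-1048*t + W)) = (2194*(-6 + 52)²)/(4255693 + (-1048*441 + 278)) = (2194*46²)/(4255693 + (-462168 + 278)) = (2194*2116)/(4255693 - 461890) = 4642504/3793803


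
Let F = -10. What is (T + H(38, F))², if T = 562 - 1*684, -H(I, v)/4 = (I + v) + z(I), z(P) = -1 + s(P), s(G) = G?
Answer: 145924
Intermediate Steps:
z(P) = -1 + P
H(I, v) = 4 - 8*I - 4*v (H(I, v) = -4*((I + v) + (-1 + I)) = -4*(-1 + v + 2*I) = 4 - 8*I - 4*v)
T = -122 (T = 562 - 684 = -122)
(T + H(38, F))² = (-122 + (4 - 8*38 - 4*(-10)))² = (-122 + (4 - 304 + 40))² = (-122 - 260)² = (-382)² = 145924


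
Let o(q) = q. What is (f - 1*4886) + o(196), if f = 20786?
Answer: 16096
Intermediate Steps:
(f - 1*4886) + o(196) = (20786 - 1*4886) + 196 = (20786 - 4886) + 196 = 15900 + 196 = 16096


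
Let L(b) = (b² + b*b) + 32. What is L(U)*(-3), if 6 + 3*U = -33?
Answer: -1110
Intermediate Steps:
U = -13 (U = -2 + (⅓)*(-33) = -2 - 11 = -13)
L(b) = 32 + 2*b² (L(b) = (b² + b²) + 32 = 2*b² + 32 = 32 + 2*b²)
L(U)*(-3) = (32 + 2*(-13)²)*(-3) = (32 + 2*169)*(-3) = (32 + 338)*(-3) = 370*(-3) = -1110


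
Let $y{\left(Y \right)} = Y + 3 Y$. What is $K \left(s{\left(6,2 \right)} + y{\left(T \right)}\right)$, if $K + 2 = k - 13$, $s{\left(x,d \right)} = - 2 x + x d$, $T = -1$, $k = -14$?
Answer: $116$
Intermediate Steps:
$y{\left(Y \right)} = 4 Y$
$s{\left(x,d \right)} = - 2 x + d x$
$K = -29$ ($K = -2 - 27 = -29$)
$K \left(s{\left(6,2 \right)} + y{\left(T \right)}\right) = - 29 \left(6 \left(-2 + 2\right) + 4 \left(-1\right)\right) = - 29 \left(6 \cdot 0 - 4\right) = - 29 \left(0 - 4\right) = \left(-29\right) \left(-4\right) = 116$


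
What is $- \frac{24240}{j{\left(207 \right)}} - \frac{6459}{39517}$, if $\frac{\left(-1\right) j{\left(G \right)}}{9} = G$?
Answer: $\frac{315286321}{24540057} \approx 12.848$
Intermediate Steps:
$j{\left(G \right)} = - 9 G$
$- \frac{24240}{j{\left(207 \right)}} - \frac{6459}{39517} = - \frac{24240}{\left(-9\right) 207} - \frac{6459}{39517} = - \frac{24240}{-1863} - \frac{6459}{39517} = \left(-24240\right) \left(- \frac{1}{1863}\right) - \frac{6459}{39517} = \frac{8080}{621} - \frac{6459}{39517} = \frac{315286321}{24540057}$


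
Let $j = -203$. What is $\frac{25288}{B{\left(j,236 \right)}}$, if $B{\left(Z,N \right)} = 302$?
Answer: $\frac{12644}{151} \approx 83.735$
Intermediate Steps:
$\frac{25288}{B{\left(j,236 \right)}} = \frac{25288}{302} = 25288 \cdot \frac{1}{302} = \frac{12644}{151}$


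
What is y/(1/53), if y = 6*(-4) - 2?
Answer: -1378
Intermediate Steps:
y = -26 (y = -24 - 2 = -26)
y/(1/53) = -26/1/53 = -26/(1/53) = 53*(-26) = -1378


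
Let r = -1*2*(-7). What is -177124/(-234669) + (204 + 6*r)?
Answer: 67761796/234669 ≈ 288.75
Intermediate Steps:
r = 14 (r = -2*(-7) = 14)
-177124/(-234669) + (204 + 6*r) = -177124/(-234669) + (204 + 6*14) = -177124*(-1/234669) + (204 + 84) = 177124/234669 + 288 = 67761796/234669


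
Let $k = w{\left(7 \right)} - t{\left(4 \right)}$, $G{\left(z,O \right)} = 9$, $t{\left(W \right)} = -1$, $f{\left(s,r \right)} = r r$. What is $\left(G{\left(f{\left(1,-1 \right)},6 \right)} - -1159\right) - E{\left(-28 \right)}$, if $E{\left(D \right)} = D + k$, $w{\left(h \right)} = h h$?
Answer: $1146$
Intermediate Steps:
$f{\left(s,r \right)} = r^{2}$
$w{\left(h \right)} = h^{2}$
$k = 50$ ($k = 7^{2} - -1 = 49 + 1 = 50$)
$E{\left(D \right)} = 50 + D$ ($E{\left(D \right)} = D + 50 = 50 + D$)
$\left(G{\left(f{\left(1,-1 \right)},6 \right)} - -1159\right) - E{\left(-28 \right)} = \left(9 - -1159\right) - \left(50 - 28\right) = \left(9 + 1159\right) - 22 = 1168 - 22 = 1146$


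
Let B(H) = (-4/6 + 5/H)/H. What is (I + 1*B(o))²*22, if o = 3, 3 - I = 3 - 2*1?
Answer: 1078/9 ≈ 119.78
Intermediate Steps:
I = 2 (I = 3 - (3 - 2*1) = 3 - (3 - 2) = 3 - 1*1 = 3 - 1 = 2)
B(H) = (-⅔ + 5/H)/H (B(H) = (-4*⅙ + 5/H)/H = (-⅔ + 5/H)/H)
(I + 1*B(o))²*22 = (2 + 1*((⅓)*(15 - 2*3)/3²))²*22 = (2 + 1*((⅓)*(⅑)*(15 - 6)))²*22 = (2 + 1*((⅓)*(⅑)*9))²*22 = (2 + 1*(⅓))²*22 = (2 + ⅓)²*22 = (7/3)²*22 = (49/9)*22 = 1078/9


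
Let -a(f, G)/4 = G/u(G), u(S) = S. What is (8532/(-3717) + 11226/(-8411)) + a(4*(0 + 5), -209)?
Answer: -26504938/3473743 ≈ -7.6301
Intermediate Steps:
a(f, G) = -4 (a(f, G) = -4*G/G = -4*1 = -4)
(8532/(-3717) + 11226/(-8411)) + a(4*(0 + 5), -209) = (8532/(-3717) + 11226/(-8411)) - 4 = (8532*(-1/3717) + 11226*(-1/8411)) - 4 = (-948/413 - 11226/8411) - 4 = -12609966/3473743 - 4 = -26504938/3473743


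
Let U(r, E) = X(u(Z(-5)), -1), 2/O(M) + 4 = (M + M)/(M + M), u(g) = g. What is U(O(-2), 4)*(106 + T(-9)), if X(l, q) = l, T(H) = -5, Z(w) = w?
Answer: -505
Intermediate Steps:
O(M) = -⅔ (O(M) = 2/(-4 + (M + M)/(M + M)) = 2/(-4 + (2*M)/((2*M))) = 2/(-4 + (2*M)*(1/(2*M))) = 2/(-4 + 1) = 2/(-3) = 2*(-⅓) = -⅔)
U(r, E) = -5
U(O(-2), 4)*(106 + T(-9)) = -5*(106 - 5) = -5*101 = -505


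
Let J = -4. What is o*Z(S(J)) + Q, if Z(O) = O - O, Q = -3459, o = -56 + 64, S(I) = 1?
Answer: -3459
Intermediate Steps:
o = 8
Z(O) = 0
o*Z(S(J)) + Q = 8*0 - 3459 = 0 - 3459 = -3459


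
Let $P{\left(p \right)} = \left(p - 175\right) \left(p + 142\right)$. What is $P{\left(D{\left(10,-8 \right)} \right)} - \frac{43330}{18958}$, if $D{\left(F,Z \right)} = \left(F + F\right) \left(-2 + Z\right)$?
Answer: $\frac{206146585}{9479} \approx 21748.0$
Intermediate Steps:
$D{\left(F,Z \right)} = 2 F \left(-2 + Z\right)$
$P{\left(p \right)} = \left(-175 + p\right) \left(142 + p\right)$
$P{\left(D{\left(10,-8 \right)} \right)} - \frac{43330}{18958} = \left(-24850 + \left(2 \cdot 10 \left(-2 - 8\right)\right)^{2} - 33 \cdot 2 \cdot 10 \left(-2 - 8\right)\right) - \frac{43330}{18958} = \left(-24850 + \left(2 \cdot 10 \left(-10\right)\right)^{2} - 33 \cdot 2 \cdot 10 \left(-10\right)\right) - 43330 \cdot \frac{1}{18958} = \left(-24850 + \left(-200\right)^{2} - -6600\right) - \frac{21665}{9479} = \left(-24850 + 40000 + 6600\right) - \frac{21665}{9479} = 21750 - \frac{21665}{9479} = \frac{206146585}{9479}$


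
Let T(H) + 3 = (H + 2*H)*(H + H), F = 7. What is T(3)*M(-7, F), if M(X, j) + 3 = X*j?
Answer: -2652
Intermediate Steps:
M(X, j) = -3 + X*j
T(H) = -3 + 6*H² (T(H) = -3 + (H + 2*H)*(H + H) = -3 + (3*H)*(2*H) = -3 + 6*H²)
T(3)*M(-7, F) = (-3 + 6*3²)*(-3 - 7*7) = (-3 + 6*9)*(-3 - 49) = (-3 + 54)*(-52) = 51*(-52) = -2652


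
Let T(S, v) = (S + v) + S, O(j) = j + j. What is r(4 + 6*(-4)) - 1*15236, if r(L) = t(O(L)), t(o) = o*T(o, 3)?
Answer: -12156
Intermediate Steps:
O(j) = 2*j
T(S, v) = v + 2*S
t(o) = o*(3 + 2*o)
r(L) = 2*L*(3 + 4*L) (r(L) = (2*L)*(3 + 2*(2*L)) = (2*L)*(3 + 4*L) = 2*L*(3 + 4*L))
r(4 + 6*(-4)) - 1*15236 = 2*(4 + 6*(-4))*(3 + 4*(4 + 6*(-4))) - 1*15236 = 2*(4 - 24)*(3 + 4*(4 - 24)) - 15236 = 2*(-20)*(3 + 4*(-20)) - 15236 = 2*(-20)*(3 - 80) - 15236 = 2*(-20)*(-77) - 15236 = 3080 - 15236 = -12156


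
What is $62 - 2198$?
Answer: $-2136$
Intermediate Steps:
$62 - 2198 = -2136$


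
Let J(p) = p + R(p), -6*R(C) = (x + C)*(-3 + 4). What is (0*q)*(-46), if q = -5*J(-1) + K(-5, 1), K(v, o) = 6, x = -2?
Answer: 0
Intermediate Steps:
R(C) = ⅓ - C/6 (R(C) = -(-2 + C)*(-3 + 4)/6 = -(-2 + C)/6 = ⅓ - C/6)
J(p) = ⅓ + 5*p/6 (J(p) = p + (⅓ - p/6) = ⅓ + 5*p/6)
q = 17/2 (q = -5*(⅓ + (⅚)*(-1)) + 6 = -5*(⅓ - ⅚) + 6 = -5*(-½) + 6 = 5/2 + 6 = 17/2 ≈ 8.5000)
(0*q)*(-46) = (0*(17/2))*(-46) = 0*(-46) = 0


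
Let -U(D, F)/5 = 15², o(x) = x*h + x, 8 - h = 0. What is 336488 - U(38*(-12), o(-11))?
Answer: 337613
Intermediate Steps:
h = 8 (h = 8 - 1*0 = 8 + 0 = 8)
o(x) = 9*x (o(x) = x*8 + x = 8*x + x = 9*x)
U(D, F) = -1125 (U(D, F) = -5*15² = -5*225 = -1125)
336488 - U(38*(-12), o(-11)) = 336488 - 1*(-1125) = 336488 + 1125 = 337613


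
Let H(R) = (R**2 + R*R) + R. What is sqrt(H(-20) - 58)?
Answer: 19*sqrt(2) ≈ 26.870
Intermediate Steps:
H(R) = R + 2*R**2 (H(R) = (R**2 + R**2) + R = 2*R**2 + R = R + 2*R**2)
sqrt(H(-20) - 58) = sqrt(-20*(1 + 2*(-20)) - 58) = sqrt(-20*(1 - 40) - 58) = sqrt(-20*(-39) - 58) = sqrt(780 - 58) = sqrt(722) = 19*sqrt(2)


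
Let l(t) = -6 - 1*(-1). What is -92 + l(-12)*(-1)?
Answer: -87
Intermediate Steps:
l(t) = -5 (l(t) = -6 + 1 = -5)
-92 + l(-12)*(-1) = -92 - 5*(-1) = -92 + 5 = -87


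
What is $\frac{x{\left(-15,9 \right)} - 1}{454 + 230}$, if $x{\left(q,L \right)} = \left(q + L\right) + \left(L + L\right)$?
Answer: $\frac{11}{684} \approx 0.016082$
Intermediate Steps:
$x{\left(q,L \right)} = q + 3 L$ ($x{\left(q,L \right)} = \left(L + q\right) + 2 L = q + 3 L$)
$\frac{x{\left(-15,9 \right)} - 1}{454 + 230} = \frac{\left(-15 + 3 \cdot 9\right) - 1}{454 + 230} = \frac{\left(-15 + 27\right) - 1}{684} = \left(12 - 1\right) \frac{1}{684} = 11 \cdot \frac{1}{684} = \frac{11}{684}$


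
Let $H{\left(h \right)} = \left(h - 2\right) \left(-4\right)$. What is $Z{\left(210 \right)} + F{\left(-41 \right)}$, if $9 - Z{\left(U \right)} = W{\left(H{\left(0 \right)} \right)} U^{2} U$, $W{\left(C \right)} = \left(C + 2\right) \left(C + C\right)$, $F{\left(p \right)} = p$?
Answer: $-1481760032$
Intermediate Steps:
$H{\left(h \right)} = 8 - 4 h$ ($H{\left(h \right)} = \left(-2 + h\right) \left(-4\right) = 8 - 4 h$)
$W{\left(C \right)} = 2 C \left(2 + C\right)$ ($W{\left(C \right)} = \left(2 + C\right) 2 C = 2 C \left(2 + C\right)$)
$Z{\left(U \right)} = 9 - 160 U^{3}$ ($Z{\left(U \right)} = 9 - 2 \left(8 - 0\right) \left(2 + \left(8 - 0\right)\right) U^{2} U = 9 - 2 \left(8 + 0\right) \left(2 + \left(8 + 0\right)\right) U^{2} U = 9 - 2 \cdot 8 \left(2 + 8\right) U^{2} U = 9 - 2 \cdot 8 \cdot 10 U^{2} U = 9 - 160 U^{2} U = 9 - 160 U^{3}$)
$Z{\left(210 \right)} + F{\left(-41 \right)} = \left(9 - 160 \cdot 210^{3}\right) - 41 = \left(9 - 1481760000\right) - 41 = -1481759991 - 41 = -1481760032$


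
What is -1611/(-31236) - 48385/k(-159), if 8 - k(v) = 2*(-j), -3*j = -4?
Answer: -377834169/83296 ≈ -4536.0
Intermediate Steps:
j = 4/3 (j = -⅓*(-4) = 4/3 ≈ 1.3333)
k(v) = 32/3 (k(v) = 8 - 2*(-1*4/3) = 8 - 2*(-4)/3 = 8 - 1*(-8/3) = 8 + 8/3 = 32/3)
-1611/(-31236) - 48385/k(-159) = -1611/(-31236) - 48385/32/3 = -1611*(-1/31236) - 48385*3/32 = 537/10412 - 145155/32 = -377834169/83296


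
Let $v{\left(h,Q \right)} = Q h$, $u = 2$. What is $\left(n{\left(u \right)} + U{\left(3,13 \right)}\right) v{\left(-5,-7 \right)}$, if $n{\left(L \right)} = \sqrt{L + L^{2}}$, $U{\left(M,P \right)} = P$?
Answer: $455 + 35 \sqrt{6} \approx 540.73$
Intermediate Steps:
$\left(n{\left(u \right)} + U{\left(3,13 \right)}\right) v{\left(-5,-7 \right)} = \left(\sqrt{2 \left(1 + 2\right)} + 13\right) \left(\left(-7\right) \left(-5\right)\right) = \left(\sqrt{2 \cdot 3} + 13\right) 35 = \left(\sqrt{6} + 13\right) 35 = \left(13 + \sqrt{6}\right) 35 = 455 + 35 \sqrt{6}$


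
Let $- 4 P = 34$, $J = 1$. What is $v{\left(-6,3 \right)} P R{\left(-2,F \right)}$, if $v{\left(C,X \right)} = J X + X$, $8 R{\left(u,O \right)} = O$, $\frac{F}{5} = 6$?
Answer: $- \frac{765}{4} \approx -191.25$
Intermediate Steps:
$F = 30$ ($F = 5 \cdot 6 = 30$)
$R{\left(u,O \right)} = \frac{O}{8}$
$v{\left(C,X \right)} = 2 X$ ($v{\left(C,X \right)} = 1 X + X = X + X = 2 X$)
$P = - \frac{17}{2}$ ($P = \left(- \frac{1}{4}\right) 34 = - \frac{17}{2} \approx -8.5$)
$v{\left(-6,3 \right)} P R{\left(-2,F \right)} = 2 \cdot 3 \left(- \frac{17}{2}\right) \frac{1}{8} \cdot 30 = 6 \left(- \frac{17}{2}\right) \frac{15}{4} = \left(-51\right) \frac{15}{4} = - \frac{765}{4}$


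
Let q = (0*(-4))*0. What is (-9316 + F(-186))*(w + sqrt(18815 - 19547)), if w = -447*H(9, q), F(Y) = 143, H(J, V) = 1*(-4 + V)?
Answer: -16401324 - 18346*I*sqrt(183) ≈ -1.6401e+7 - 2.4818e+5*I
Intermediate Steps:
q = 0 (q = 0*0 = 0)
H(J, V) = -4 + V
w = 1788 (w = -447*(-4 + 0) = -447*(-4) = 1788)
(-9316 + F(-186))*(w + sqrt(18815 - 19547)) = (-9316 + 143)*(1788 + sqrt(18815 - 19547)) = -9173*(1788 + sqrt(-732)) = -9173*(1788 + 2*I*sqrt(183)) = -16401324 - 18346*I*sqrt(183)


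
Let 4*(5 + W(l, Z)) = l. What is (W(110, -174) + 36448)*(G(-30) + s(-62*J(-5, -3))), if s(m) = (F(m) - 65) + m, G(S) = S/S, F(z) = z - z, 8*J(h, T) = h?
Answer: -7367041/8 ≈ -9.2088e+5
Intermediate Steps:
J(h, T) = h/8
F(z) = 0
W(l, Z) = -5 + l/4
G(S) = 1
s(m) = -65 + m (s(m) = (0 - 65) + m = -65 + m)
(W(110, -174) + 36448)*(G(-30) + s(-62*J(-5, -3))) = ((-5 + (¼)*110) + 36448)*(1 + (-65 - 31*(-5)/4)) = ((-5 + 55/2) + 36448)*(1 + (-65 - 62*(-5/8))) = (45/2 + 36448)*(1 + (-65 + 155/4)) = 72941*(1 - 105/4)/2 = (72941/2)*(-101/4) = -7367041/8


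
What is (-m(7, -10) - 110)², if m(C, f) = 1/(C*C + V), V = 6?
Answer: 36614601/3025 ≈ 12104.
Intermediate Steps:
m(C, f) = 1/(6 + C²) (m(C, f) = 1/(C*C + 6) = 1/(C² + 6) = 1/(6 + C²))
(-m(7, -10) - 110)² = (-1/(6 + 7²) - 110)² = (-1/(6 + 49) - 110)² = (-1/55 - 110)² = (-6051/55)² = 36614601/3025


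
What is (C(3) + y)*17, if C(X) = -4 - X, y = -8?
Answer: -255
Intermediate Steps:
(C(3) + y)*17 = ((-4 - 1*3) - 8)*17 = ((-4 - 3) - 8)*17 = (-7 - 8)*17 = -15*17 = -255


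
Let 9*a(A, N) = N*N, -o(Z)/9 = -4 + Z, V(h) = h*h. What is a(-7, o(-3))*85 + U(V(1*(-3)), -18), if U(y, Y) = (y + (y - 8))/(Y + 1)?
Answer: 637235/17 ≈ 37484.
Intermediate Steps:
V(h) = h²
o(Z) = 36 - 9*Z (o(Z) = -9*(-4 + Z) = 36 - 9*Z)
U(y, Y) = (-8 + 2*y)/(1 + Y) (U(y, Y) = (y + (-8 + y))/(1 + Y) = (-8 + 2*y)/(1 + Y))
a(A, N) = N²/9 (a(A, N) = (N*N)/9 = N²/9)
a(-7, o(-3))*85 + U(V(1*(-3)), -18) = ((36 - 9*(-3))²/9)*85 + 2*(-4 + (1*(-3))²)/(1 - 18) = ((36 + 27)²/9)*85 + 2*(-4 + (-3)²)/(-17) = ((⅑)*63²)*85 + 2*(-1/17)*(-4 + 9) = ((⅑)*3969)*85 + 2*(-1/17)*5 = 441*85 - 10/17 = 37485 - 10/17 = 637235/17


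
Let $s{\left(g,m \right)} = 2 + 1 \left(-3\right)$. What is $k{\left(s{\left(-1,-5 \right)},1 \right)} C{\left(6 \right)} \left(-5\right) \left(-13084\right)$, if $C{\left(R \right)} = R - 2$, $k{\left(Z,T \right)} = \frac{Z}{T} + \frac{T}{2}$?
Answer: $-130840$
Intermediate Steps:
$s{\left(g,m \right)} = -1$ ($s{\left(g,m \right)} = 2 - 3 = -1$)
$k{\left(Z,T \right)} = \frac{T}{2} + \frac{Z}{T}$ ($k{\left(Z,T \right)} = \frac{Z}{T} + T \frac{1}{2} = \frac{Z}{T} + \frac{T}{2} = \frac{T}{2} + \frac{Z}{T}$)
$C{\left(R \right)} = -2 + R$
$k{\left(s{\left(-1,-5 \right)},1 \right)} C{\left(6 \right)} \left(-5\right) \left(-13084\right) = \left(\frac{1}{2} \cdot 1 - 1^{-1}\right) \left(-2 + 6\right) \left(-5\right) \left(-13084\right) = \left(\frac{1}{2} - 1\right) 4 \left(-5\right) \left(-13084\right) = \left(- \frac{1}{2}\right) 4 \left(-5\right) \left(-13084\right) = \left(-2\right) \left(-5\right) \left(-13084\right) = 10 \left(-13084\right) = -130840$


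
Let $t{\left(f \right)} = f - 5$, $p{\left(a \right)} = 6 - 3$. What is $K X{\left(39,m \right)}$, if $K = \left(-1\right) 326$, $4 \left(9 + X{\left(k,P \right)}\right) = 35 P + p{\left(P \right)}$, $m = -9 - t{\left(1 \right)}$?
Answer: $16952$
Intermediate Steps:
$p{\left(a \right)} = 3$ ($p{\left(a \right)} = 6 - 3 = 3$)
$t{\left(f \right)} = -5 + f$ ($t{\left(f \right)} = f - 5 = -5 + f$)
$m = -5$ ($m = -9 - \left(-5 + 1\right) = -9 - -4 = -9 + 4 = -5$)
$X{\left(k,P \right)} = - \frac{33}{4} + \frac{35 P}{4}$ ($X{\left(k,P \right)} = -9 + \frac{35 P + 3}{4} = -9 + \frac{3 + 35 P}{4} = -9 + \left(\frac{3}{4} + \frac{35 P}{4}\right) = - \frac{33}{4} + \frac{35 P}{4}$)
$K = -326$
$K X{\left(39,m \right)} = - 326 \left(- \frac{33}{4} + \frac{35}{4} \left(-5\right)\right) = - 326 \left(- \frac{33}{4} - \frac{175}{4}\right) = \left(-326\right) \left(-52\right) = 16952$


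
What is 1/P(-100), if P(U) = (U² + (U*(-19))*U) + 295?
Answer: -1/179705 ≈ -5.5647e-6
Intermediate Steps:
P(U) = 295 - 18*U² (P(U) = (U² + (-19*U)*U) + 295 = (U² - 19*U²) + 295 = -18*U² + 295 = 295 - 18*U²)
1/P(-100) = 1/(295 - 18*(-100)²) = 1/(295 - 18*10000) = 1/(295 - 180000) = 1/(-179705) = -1/179705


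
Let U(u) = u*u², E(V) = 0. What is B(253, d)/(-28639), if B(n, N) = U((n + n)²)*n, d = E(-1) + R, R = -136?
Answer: -4246426605493787968/28639 ≈ -1.4827e+14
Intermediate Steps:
d = -136 (d = 0 - 136 = -136)
U(u) = u³
B(n, N) = 64*n⁷ (B(n, N) = ((n + n)²)³*n = ((2*n)²)³*n = (4*n²)³*n = (64*n⁶)*n = 64*n⁷)
B(253, d)/(-28639) = (64*253⁷)/(-28639) = (64*66350415710840437)*(-1/28639) = 4246426605493787968*(-1/28639) = -4246426605493787968/28639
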